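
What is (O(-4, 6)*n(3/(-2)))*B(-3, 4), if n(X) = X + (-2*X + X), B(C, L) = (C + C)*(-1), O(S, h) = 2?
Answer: 0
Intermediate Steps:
B(C, L) = -2*C (B(C, L) = (2*C)*(-1) = -2*C)
n(X) = 0 (n(X) = X - X = 0)
(O(-4, 6)*n(3/(-2)))*B(-3, 4) = (2*0)*(-2*(-3)) = 0*6 = 0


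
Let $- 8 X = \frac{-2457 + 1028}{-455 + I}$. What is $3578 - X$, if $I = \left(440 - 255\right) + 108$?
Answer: $\frac{4638517}{1296} \approx 3579.1$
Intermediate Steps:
$I = 293$ ($I = 185 + 108 = 293$)
$X = - \frac{1429}{1296}$ ($X = - \frac{\left(-2457 + 1028\right) \frac{1}{-455 + 293}}{8} = - \frac{\left(-1429\right) \frac{1}{-162}}{8} = - \frac{\left(-1429\right) \left(- \frac{1}{162}\right)}{8} = \left(- \frac{1}{8}\right) \frac{1429}{162} = - \frac{1429}{1296} \approx -1.1026$)
$3578 - X = 3578 - - \frac{1429}{1296} = 3578 + \frac{1429}{1296} = \frac{4638517}{1296}$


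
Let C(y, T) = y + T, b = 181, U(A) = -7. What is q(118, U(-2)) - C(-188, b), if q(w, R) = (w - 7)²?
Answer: 12328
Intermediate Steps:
C(y, T) = T + y
q(w, R) = (-7 + w)²
q(118, U(-2)) - C(-188, b) = (-7 + 118)² - (181 - 188) = 111² - 1*(-7) = 12321 + 7 = 12328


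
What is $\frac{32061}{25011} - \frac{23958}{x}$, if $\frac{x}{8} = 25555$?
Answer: $\frac{992556217}{852208140} \approx 1.1647$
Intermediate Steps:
$x = 204440$ ($x = 8 \cdot 25555 = 204440$)
$\frac{32061}{25011} - \frac{23958}{x} = \frac{32061}{25011} - \frac{23958}{204440} = 32061 \cdot \frac{1}{25011} - \frac{11979}{102220} = \frac{10687}{8337} - \frac{11979}{102220} = \frac{992556217}{852208140}$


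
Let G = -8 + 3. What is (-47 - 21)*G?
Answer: 340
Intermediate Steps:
G = -5
(-47 - 21)*G = (-47 - 21)*(-5) = -68*(-5) = 340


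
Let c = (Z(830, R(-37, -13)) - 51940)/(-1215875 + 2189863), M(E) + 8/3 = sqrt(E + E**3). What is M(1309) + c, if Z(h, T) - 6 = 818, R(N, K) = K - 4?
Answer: -1986313/730491 + sqrt(2242947938) ≈ 47357.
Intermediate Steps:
R(N, K) = -4 + K
Z(h, T) = 824 (Z(h, T) = 6 + 818 = 824)
M(E) = -8/3 + sqrt(E + E**3)
c = -12779/243497 (c = (824 - 51940)/(-1215875 + 2189863) = -51116/973988 = -51116*1/973988 = -12779/243497 ≈ -0.052481)
M(1309) + c = (-8/3 + sqrt(1309 + 1309**3)) - 12779/243497 = (-8/3 + sqrt(1309 + 2242946629)) - 12779/243497 = (-8/3 + sqrt(2242947938)) - 12779/243497 = -1986313/730491 + sqrt(2242947938)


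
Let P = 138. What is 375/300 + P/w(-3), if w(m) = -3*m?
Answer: 199/12 ≈ 16.583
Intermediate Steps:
375/300 + P/w(-3) = 375/300 + 138/((-3*(-3))) = 375*(1/300) + 138/9 = 5/4 + 138*(1/9) = 5/4 + 46/3 = 199/12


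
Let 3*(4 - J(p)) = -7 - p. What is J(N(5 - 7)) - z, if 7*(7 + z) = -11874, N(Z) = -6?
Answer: 35860/21 ≈ 1707.6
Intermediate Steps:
J(p) = 19/3 + p/3 (J(p) = 4 - (-7 - p)/3 = 4 + (7/3 + p/3) = 19/3 + p/3)
z = -11923/7 (z = -7 + (1/7)*(-11874) = -7 - 11874/7 = -11923/7 ≈ -1703.3)
J(N(5 - 7)) - z = (19/3 + (1/3)*(-6)) - 1*(-11923/7) = (19/3 - 2) + 11923/7 = 13/3 + 11923/7 = 35860/21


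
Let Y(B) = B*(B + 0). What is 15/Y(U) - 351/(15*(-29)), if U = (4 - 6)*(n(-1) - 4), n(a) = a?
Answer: 111/116 ≈ 0.95690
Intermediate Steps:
U = 10 (U = (4 - 6)*(-1 - 4) = -2*(-5) = 10)
Y(B) = B² (Y(B) = B*B = B²)
15/Y(U) - 351/(15*(-29)) = 15/(10²) - 351/(15*(-29)) = 15/100 - 351/(-435) = 15*(1/100) - 351*(-1/435) = 3/20 + 117/145 = 111/116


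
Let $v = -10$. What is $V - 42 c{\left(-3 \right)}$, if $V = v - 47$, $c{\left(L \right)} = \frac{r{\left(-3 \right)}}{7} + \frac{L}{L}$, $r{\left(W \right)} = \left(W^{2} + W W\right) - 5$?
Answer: $-177$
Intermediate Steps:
$r{\left(W \right)} = -5 + 2 W^{2}$ ($r{\left(W \right)} = \left(W^{2} + W^{2}\right) - 5 = 2 W^{2} - 5 = -5 + 2 W^{2}$)
$c{\left(L \right)} = \frac{20}{7}$ ($c{\left(L \right)} = \frac{-5 + 2 \left(-3\right)^{2}}{7} + \frac{L}{L} = \left(-5 + 2 \cdot 9\right) \frac{1}{7} + 1 = \left(-5 + 18\right) \frac{1}{7} + 1 = 13 \cdot \frac{1}{7} + 1 = \frac{13}{7} + 1 = \frac{20}{7}$)
$V = -57$ ($V = -10 - 47 = -57$)
$V - 42 c{\left(-3 \right)} = -57 - 120 = -177$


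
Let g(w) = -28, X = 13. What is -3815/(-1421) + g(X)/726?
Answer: 194993/73689 ≈ 2.6462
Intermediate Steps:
-3815/(-1421) + g(X)/726 = -3815/(-1421) - 28/726 = -3815*(-1/1421) - 28*1/726 = 545/203 - 14/363 = 194993/73689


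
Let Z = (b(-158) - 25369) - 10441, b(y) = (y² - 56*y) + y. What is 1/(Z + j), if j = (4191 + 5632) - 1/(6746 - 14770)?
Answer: 8024/61520009 ≈ 0.00013043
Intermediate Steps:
b(y) = y² - 55*y
Z = -2156 (Z = (-158*(-55 - 158) - 25369) - 10441 = (-158*(-213) - 25369) - 10441 = (33654 - 25369) - 10441 = 8285 - 10441 = -2156)
j = 78819753/8024 (j = 9823 - 1/(-8024) = 9823 - 1*(-1/8024) = 9823 + 1/8024 = 78819753/8024 ≈ 9823.0)
1/(Z + j) = 1/(-2156 + 78819753/8024) = 1/(61520009/8024) = 8024/61520009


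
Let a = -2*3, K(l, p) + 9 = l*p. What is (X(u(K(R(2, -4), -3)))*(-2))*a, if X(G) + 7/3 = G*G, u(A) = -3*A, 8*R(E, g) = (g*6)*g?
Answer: 218672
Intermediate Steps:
R(E, g) = 3*g²/4 (R(E, g) = ((g*6)*g)/8 = ((6*g)*g)/8 = (6*g²)/8 = 3*g²/4)
K(l, p) = -9 + l*p
a = -6
X(G) = -7/3 + G² (X(G) = -7/3 + G*G = -7/3 + G²)
(X(u(K(R(2, -4), -3)))*(-2))*a = ((-7/3 + (-3*(-9 + ((¾)*(-4)²)*(-3)))²)*(-2))*(-6) = ((-7/3 + (-3*(-9 + ((¾)*16)*(-3)))²)*(-2))*(-6) = ((-7/3 + (-3*(-9 + 12*(-3)))²)*(-2))*(-6) = ((-7/3 + (-3*(-9 - 36))²)*(-2))*(-6) = ((-7/3 + (-3*(-45))²)*(-2))*(-6) = ((-7/3 + 135²)*(-2))*(-6) = ((-7/3 + 18225)*(-2))*(-6) = ((54668/3)*(-2))*(-6) = -109336/3*(-6) = 218672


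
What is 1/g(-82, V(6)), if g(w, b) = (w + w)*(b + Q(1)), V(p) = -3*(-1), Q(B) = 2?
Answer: -1/820 ≈ -0.0012195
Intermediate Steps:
V(p) = 3
g(w, b) = 2*w*(2 + b) (g(w, b) = (w + w)*(b + 2) = (2*w)*(2 + b) = 2*w*(2 + b))
1/g(-82, V(6)) = 1/(2*(-82)*(2 + 3)) = 1/(2*(-82)*5) = 1/(-820) = -1/820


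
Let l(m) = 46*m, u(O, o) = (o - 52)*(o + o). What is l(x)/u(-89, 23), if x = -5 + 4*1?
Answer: 1/29 ≈ 0.034483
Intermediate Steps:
u(O, o) = 2*o*(-52 + o) (u(O, o) = (-52 + o)*(2*o) = 2*o*(-52 + o))
x = -1 (x = -5 + 4 = -1)
l(x)/u(-89, 23) = (46*(-1))/((2*23*(-52 + 23))) = -46/(2*23*(-29)) = -46/(-1334) = -46*(-1/1334) = 1/29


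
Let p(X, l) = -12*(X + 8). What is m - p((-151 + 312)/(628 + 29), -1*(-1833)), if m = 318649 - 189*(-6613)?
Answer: 343524482/219 ≈ 1.5686e+6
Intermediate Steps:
p(X, l) = -96 - 12*X (p(X, l) = -12*(8 + X) = -96 - 12*X)
m = 1568506 (m = 318649 + 1249857 = 1568506)
m - p((-151 + 312)/(628 + 29), -1*(-1833)) = 1568506 - (-96 - 12*(-151 + 312)/(628 + 29)) = 1568506 - (-96 - 1932/657) = 1568506 - (-96 - 12*161/657) = 1568506 - (-96 - 644/219) = 1568506 - 1*(-21668/219) = 1568506 + 21668/219 = 343524482/219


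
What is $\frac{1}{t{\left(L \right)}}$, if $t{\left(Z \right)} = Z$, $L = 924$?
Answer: $\frac{1}{924} \approx 0.0010823$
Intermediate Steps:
$\frac{1}{t{\left(L \right)}} = \frac{1}{924}$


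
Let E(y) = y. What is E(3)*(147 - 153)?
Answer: -18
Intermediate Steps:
E(3)*(147 - 153) = 3*(147 - 153) = 3*(-6) = -18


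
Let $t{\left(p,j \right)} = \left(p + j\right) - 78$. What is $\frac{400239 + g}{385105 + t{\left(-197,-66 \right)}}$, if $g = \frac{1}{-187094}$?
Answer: $\frac{74882315465}{71987035816} \approx 1.0402$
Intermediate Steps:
$g = - \frac{1}{187094} \approx -5.3449 \cdot 10^{-6}$
$t{\left(p,j \right)} = -78 + j + p$ ($t{\left(p,j \right)} = \left(j + p\right) - 78 = -78 + j + p$)
$\frac{400239 + g}{385105 + t{\left(-197,-66 \right)}} = \frac{400239 - \frac{1}{187094}}{385105 - 341} = \frac{74882315465}{187094 \left(385105 - 341\right)} = \frac{74882315465}{187094 \cdot 384764} = \frac{74882315465}{187094} \cdot \frac{1}{384764} = \frac{74882315465}{71987035816}$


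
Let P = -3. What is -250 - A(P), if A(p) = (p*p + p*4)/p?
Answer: -251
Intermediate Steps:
A(p) = (p**2 + 4*p)/p
-250 - A(P) = -250 - (4 - 3) = -250 - 1*1 = -250 - 1 = -251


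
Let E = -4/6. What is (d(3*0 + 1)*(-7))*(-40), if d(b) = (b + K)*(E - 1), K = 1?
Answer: -2800/3 ≈ -933.33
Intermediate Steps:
E = -2/3 (E = -4*1/6 = -2/3 ≈ -0.66667)
d(b) = -5/3 - 5*b/3 (d(b) = (b + 1)*(-2/3 - 1) = (1 + b)*(-5/3) = -5/3 - 5*b/3)
(d(3*0 + 1)*(-7))*(-40) = ((-5/3 - 5*(3*0 + 1)/3)*(-7))*(-40) = ((-5/3 - 5*(0 + 1)/3)*(-7))*(-40) = ((-5/3 - 5/3*1)*(-7))*(-40) = ((-5/3 - 5/3)*(-7))*(-40) = -10/3*(-7)*(-40) = (70/3)*(-40) = -2800/3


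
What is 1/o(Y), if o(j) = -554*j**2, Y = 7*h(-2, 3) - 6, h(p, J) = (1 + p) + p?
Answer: -1/403866 ≈ -2.4761e-6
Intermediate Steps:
h(p, J) = 1 + 2*p
Y = -27 (Y = 7*(1 + 2*(-2)) - 6 = 7*(1 - 4) - 6 = 7*(-3) - 6 = -21 - 6 = -27)
1/o(Y) = 1/(-554*(-27)**2) = 1/(-554*729) = 1/(-403866) = -1/403866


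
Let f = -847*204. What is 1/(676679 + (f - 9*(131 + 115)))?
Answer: 1/501677 ≈ 1.9933e-6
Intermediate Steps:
f = -172788 (f = -77*2244 = -172788)
1/(676679 + (f - 9*(131 + 115))) = 1/(676679 + (-172788 - 9*(131 + 115))) = 1/(676679 + (-172788 - 9*246)) = 1/(676679 + (-172788 - 1*2214)) = 1/(676679 + (-172788 - 2214)) = 1/(676679 - 175002) = 1/501677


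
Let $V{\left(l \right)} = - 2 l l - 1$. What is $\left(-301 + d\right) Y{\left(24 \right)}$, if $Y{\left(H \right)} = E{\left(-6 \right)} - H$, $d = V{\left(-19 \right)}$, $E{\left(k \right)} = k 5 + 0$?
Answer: $55296$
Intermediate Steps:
$V{\left(l \right)} = -1 - 2 l^{2}$ ($V{\left(l \right)} = - 2 l^{2} - 1 = -1 - 2 l^{2}$)
$E{\left(k \right)} = 5 k$ ($E{\left(k \right)} = 5 k + 0 = 5 k$)
$d = -723$ ($d = -1 - 2 \left(-19\right)^{2} = -1 - 722 = -723$)
$Y{\left(H \right)} = -30 - H$ ($Y{\left(H \right)} = 5 \left(-6\right) - H = -30 - H$)
$\left(-301 + d\right) Y{\left(24 \right)} = \left(-301 - 723\right) \left(-30 - 24\right) = - 1024 \left(-30 - 24\right) = \left(-1024\right) \left(-54\right) = 55296$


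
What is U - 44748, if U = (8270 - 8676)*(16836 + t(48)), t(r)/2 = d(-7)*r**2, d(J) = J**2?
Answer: -98551716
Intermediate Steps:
t(r) = 98*r**2 (t(r) = 2*((-7)**2*r**2) = 2*(49*r**2) = 98*r**2)
U = -98506968 (U = (8270 - 8676)*(16836 + 98*48**2) = -406*(16836 + 98*2304) = -406*(16836 + 225792) = -406*242628 = -98506968)
U - 44748 = -98506968 - 44748 = -98551716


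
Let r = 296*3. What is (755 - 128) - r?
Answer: -261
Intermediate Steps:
r = 888
(755 - 128) - r = (755 - 128) - 1*888 = 627 - 888 = -261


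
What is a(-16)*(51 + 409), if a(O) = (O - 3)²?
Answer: 166060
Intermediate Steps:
a(O) = (-3 + O)²
a(-16)*(51 + 409) = (-3 - 16)²*(51 + 409) = (-19)²*460 = 361*460 = 166060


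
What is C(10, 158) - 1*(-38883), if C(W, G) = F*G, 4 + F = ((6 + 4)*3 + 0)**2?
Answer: 180451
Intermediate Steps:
F = 896 (F = -4 + ((6 + 4)*3 + 0)**2 = -4 + (10*3 + 0)**2 = -4 + (30 + 0)**2 = -4 + 30**2 = -4 + 900 = 896)
C(W, G) = 896*G
C(10, 158) - 1*(-38883) = 896*158 - 1*(-38883) = 141568 + 38883 = 180451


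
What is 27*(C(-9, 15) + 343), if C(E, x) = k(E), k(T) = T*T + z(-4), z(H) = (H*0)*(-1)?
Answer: 11448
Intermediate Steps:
z(H) = 0 (z(H) = 0*(-1) = 0)
k(T) = T**2 (k(T) = T*T + 0 = T**2 + 0 = T**2)
C(E, x) = E**2
27*(C(-9, 15) + 343) = 27*((-9)**2 + 343) = 27*(81 + 343) = 27*424 = 11448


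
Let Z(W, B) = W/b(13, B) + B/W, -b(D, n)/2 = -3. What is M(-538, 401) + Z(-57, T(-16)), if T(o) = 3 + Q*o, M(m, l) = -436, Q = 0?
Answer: -16931/38 ≈ -445.55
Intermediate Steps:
b(D, n) = 6 (b(D, n) = -2*(-3) = 6)
T(o) = 3 (T(o) = 3 + 0*o = 3 + 0 = 3)
Z(W, B) = W/6 + B/W
M(-538, 401) + Z(-57, T(-16)) = -436 + ((1/6)*(-57) + 3/(-57)) = -436 + (-19/2 + 3*(-1/57)) = -436 + (-19/2 - 1/19) = -436 - 363/38 = -16931/38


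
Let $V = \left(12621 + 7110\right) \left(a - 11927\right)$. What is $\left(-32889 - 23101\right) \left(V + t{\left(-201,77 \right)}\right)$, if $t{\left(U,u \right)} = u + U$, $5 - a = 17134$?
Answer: $32099294319400$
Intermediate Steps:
$a = -17129$ ($a = 5 - 17134 = -17129$)
$V = -573303936$ ($V = \left(12621 + 7110\right) \left(-17129 - 11927\right) = 19731 \left(-29056\right) = -573303936$)
$t{\left(U,u \right)} = U + u$
$\left(-32889 - 23101\right) \left(V + t{\left(-201,77 \right)}\right) = \left(-32889 - 23101\right) \left(-573303936 + \left(-201 + 77\right)\right) = - 55990 \left(-573303936 - 124\right) = \left(-55990\right) \left(-573304060\right) = 32099294319400$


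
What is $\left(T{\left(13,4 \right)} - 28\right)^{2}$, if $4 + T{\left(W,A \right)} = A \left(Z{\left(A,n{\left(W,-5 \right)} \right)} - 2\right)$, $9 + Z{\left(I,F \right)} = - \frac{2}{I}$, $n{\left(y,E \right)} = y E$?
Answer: $6084$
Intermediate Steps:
$n{\left(y,E \right)} = E y$
$Z{\left(I,F \right)} = -9 - \frac{2}{I}$
$T{\left(W,A \right)} = -4 + A \left(-11 - \frac{2}{A}\right)$ ($T{\left(W,A \right)} = -4 + A \left(\left(-9 - \frac{2}{A}\right) - 2\right) = -4 + A \left(-11 - \frac{2}{A}\right)$)
$\left(T{\left(13,4 \right)} - 28\right)^{2} = \left(\left(-6 - 44\right) - 28\right)^{2} = \left(-50 - 28\right)^{2} = \left(-78\right)^{2} = 6084$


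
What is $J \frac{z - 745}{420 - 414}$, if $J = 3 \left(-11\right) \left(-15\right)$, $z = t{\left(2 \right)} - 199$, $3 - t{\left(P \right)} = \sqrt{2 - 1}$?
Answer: $-77715$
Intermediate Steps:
$t{\left(P \right)} = 2$ ($t{\left(P \right)} = 3 - \sqrt{2 - 1} = 3 - \sqrt{1} = 3 - 1 = 2$)
$z = -197$ ($z = 2 - 199 = -197$)
$J = 495$ ($J = \left(-33\right) \left(-15\right) = 495$)
$J \frac{z - 745}{420 - 414} = 495 \frac{-197 - 745}{420 - 414} = 495 \left(- \frac{942}{6}\right) = 495 \left(\left(-942\right) \frac{1}{6}\right) = 495 \left(-157\right) = -77715$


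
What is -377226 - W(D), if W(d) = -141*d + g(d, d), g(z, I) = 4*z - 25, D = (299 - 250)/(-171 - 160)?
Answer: -124860244/331 ≈ -3.7722e+5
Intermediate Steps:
D = -49/331 (D = 49/(-331) = 49*(-1/331) = -49/331 ≈ -0.14804)
g(z, I) = -25 + 4*z
W(d) = -25 - 137*d (W(d) = -141*d + (-25 + 4*d) = -25 - 137*d)
-377226 - W(D) = -377226 - (-25 - 137*(-49/331)) = -377226 - (-25 + 6713/331) = -377226 - 1*(-1562/331) = -377226 + 1562/331 = -124860244/331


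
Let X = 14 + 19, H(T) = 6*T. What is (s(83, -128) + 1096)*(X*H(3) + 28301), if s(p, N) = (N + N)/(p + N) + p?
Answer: 308084269/9 ≈ 3.4232e+7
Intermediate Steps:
s(p, N) = p + 2*N/(N + p) (s(p, N) = (2*N)/(N + p) + p = 2*N/(N + p) + p = p + 2*N/(N + p))
X = 33
(s(83, -128) + 1096)*(X*H(3) + 28301) = ((83² + 2*(-128) - 128*83)/(-128 + 83) + 1096)*(33*(6*3) + 28301) = ((6889 - 256 - 10624)/(-45) + 1096)*(33*18 + 28301) = (-1/45*(-3991) + 1096)*(594 + 28301) = (3991/45 + 1096)*28895 = (53311/45)*28895 = 308084269/9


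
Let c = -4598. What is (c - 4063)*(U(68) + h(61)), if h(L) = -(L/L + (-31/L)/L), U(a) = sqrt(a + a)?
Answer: 31959090/3721 - 17322*sqrt(34) ≈ -92415.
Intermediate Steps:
U(a) = sqrt(2)*sqrt(a) (U(a) = sqrt(2*a) = sqrt(2)*sqrt(a))
h(L) = -1 + 31/L**2 (h(L) = -(1 - 31/L**2) = -1 + 31/L**2)
(c - 4063)*(U(68) + h(61)) = (-4598 - 4063)*(sqrt(2)*sqrt(68) + (-1 + 31/61**2)) = -8661*(sqrt(2)*(2*sqrt(17)) + (-1 + 31*(1/3721))) = -8661*(2*sqrt(34) + (-1 + 31/3721)) = -8661*(2*sqrt(34) - 3690/3721) = -8661*(-3690/3721 + 2*sqrt(34)) = 31959090/3721 - 17322*sqrt(34)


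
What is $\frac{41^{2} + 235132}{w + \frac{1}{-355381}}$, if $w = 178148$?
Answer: $\frac{84158840753}{63310414387} \approx 1.3293$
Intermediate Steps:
$\frac{41^{2} + 235132}{w + \frac{1}{-355381}} = \frac{41^{2} + 235132}{178148 + \frac{1}{-355381}} = \frac{1681 + 235132}{178148 - \frac{1}{355381}} = \frac{236813}{\frac{63310414387}{355381}} = 236813 \cdot \frac{355381}{63310414387} = \frac{84158840753}{63310414387}$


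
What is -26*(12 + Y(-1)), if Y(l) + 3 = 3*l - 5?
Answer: -26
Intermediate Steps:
Y(l) = -8 + 3*l (Y(l) = -3 + (3*l - 5) = -3 + (-5 + 3*l) = -8 + 3*l)
-26*(12 + Y(-1)) = -26*(12 + (-8 + 3*(-1))) = -26*(12 + (-8 - 3)) = -26*(12 - 11) = -26*1 = -26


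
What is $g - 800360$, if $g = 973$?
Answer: $-799387$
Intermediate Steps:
$g - 800360 = 973 - 800360 = -799387$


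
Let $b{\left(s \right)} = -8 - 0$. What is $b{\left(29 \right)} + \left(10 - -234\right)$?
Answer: $236$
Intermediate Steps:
$b{\left(s \right)} = -8$ ($b{\left(s \right)} = -8 + 0 = -8$)
$b{\left(29 \right)} + \left(10 - -234\right) = -8 + \left(10 - -234\right) = -8 + \left(10 + 234\right) = -8 + 244 = 236$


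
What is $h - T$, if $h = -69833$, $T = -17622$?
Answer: $-52211$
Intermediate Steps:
$h - T = -69833 - -17622 = -69833 + 17622 = -52211$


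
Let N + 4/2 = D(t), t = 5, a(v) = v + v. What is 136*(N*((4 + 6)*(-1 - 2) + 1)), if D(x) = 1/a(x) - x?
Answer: 136068/5 ≈ 27214.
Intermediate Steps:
a(v) = 2*v
D(x) = 1/(2*x) - x
N = -69/10 (N = -2 + ((½)/5 - 1*5) = -2 + ((½)*(⅕) - 5) = -2 + (⅒ - 5) = -2 - 49/10 = -69/10 ≈ -6.9000)
136*(N*((4 + 6)*(-1 - 2) + 1)) = 136*(-69*((4 + 6)*(-1 - 2) + 1)/10) = 136*(-69*(10*(-3) + 1)/10) = 136*(-69*(-30 + 1)/10) = 136*(-69/10*(-29)) = 136*(2001/10) = 136068/5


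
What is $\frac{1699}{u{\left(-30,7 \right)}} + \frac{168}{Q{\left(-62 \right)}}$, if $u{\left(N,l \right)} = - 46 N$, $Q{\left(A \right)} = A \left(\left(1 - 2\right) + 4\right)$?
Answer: $\frac{14029}{42780} \approx 0.32793$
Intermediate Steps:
$Q{\left(A \right)} = 3 A$ ($Q{\left(A \right)} = A \left(\left(1 - 2\right) + 4\right) = A \left(-1 + 4\right) = A 3 = 3 A$)
$\frac{1699}{u{\left(-30,7 \right)}} + \frac{168}{Q{\left(-62 \right)}} = \frac{1699}{\left(-46\right) \left(-30\right)} + \frac{168}{3 \left(-62\right)} = \frac{1699}{1380} + \frac{168}{-186} = 1699 \cdot \frac{1}{1380} + 168 \left(- \frac{1}{186}\right) = \frac{1699}{1380} - \frac{28}{31} = \frac{14029}{42780}$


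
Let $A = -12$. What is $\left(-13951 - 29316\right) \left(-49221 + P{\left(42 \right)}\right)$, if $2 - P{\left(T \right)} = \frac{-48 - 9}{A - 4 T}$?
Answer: $\frac{127774330453}{60} \approx 2.1296 \cdot 10^{9}$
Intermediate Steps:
$P{\left(T \right)} = 2 + \frac{57}{-12 - 4 T}$ ($P{\left(T \right)} = 2 - \frac{-48 - 9}{-12 - 4 T} = 2 - - \frac{57}{-12 - 4 T} = 2 + \frac{57}{-12 - 4 T}$)
$\left(-13951 - 29316\right) \left(-49221 + P{\left(42 \right)}\right) = \left(-13951 - 29316\right) \left(-49221 + \frac{-33 + 8 \cdot 42}{4 \left(3 + 42\right)}\right) = - 43267 \left(-49221 + \frac{-33 + 336}{4 \cdot 45}\right) = - 43267 \left(-49221 + \frac{1}{4} \cdot \frac{1}{45} \cdot 303\right) = - 43267 \left(-49221 + \frac{101}{60}\right) = \left(-43267\right) \left(- \frac{2953159}{60}\right) = \frac{127774330453}{60}$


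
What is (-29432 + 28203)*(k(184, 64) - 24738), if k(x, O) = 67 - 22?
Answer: 30347697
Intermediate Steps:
k(x, O) = 45
(-29432 + 28203)*(k(184, 64) - 24738) = (-29432 + 28203)*(45 - 24738) = -1229*(-24693) = 30347697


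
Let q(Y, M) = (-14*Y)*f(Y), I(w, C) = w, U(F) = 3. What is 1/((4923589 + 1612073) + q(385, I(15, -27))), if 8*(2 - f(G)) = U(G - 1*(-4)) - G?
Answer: 2/12535019 ≈ 1.5955e-7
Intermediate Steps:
f(G) = 13/8 + G/8 (f(G) = 2 - (3 - G)/8 = 2 + (-3/8 + G/8) = 13/8 + G/8)
q(Y, M) = -14*Y*(13/8 + Y/8) (q(Y, M) = (-14*Y)*(13/8 + Y/8) = -14*Y*(13/8 + Y/8))
1/((4923589 + 1612073) + q(385, I(15, -27))) = 1/((4923589 + 1612073) - 7/4*385*(13 + 385)) = 1/(6535662 - 7/4*385*398) = 1/(6535662 - 536305/2) = 1/(12535019/2) = 2/12535019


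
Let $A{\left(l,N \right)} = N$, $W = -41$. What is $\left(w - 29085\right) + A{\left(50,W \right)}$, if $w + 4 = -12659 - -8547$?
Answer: $-33242$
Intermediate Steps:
$w = -4116$ ($w = -4 - 4112 = -4116$)
$\left(w - 29085\right) + A{\left(50,W \right)} = \left(-4116 - 29085\right) - 41 = -33201 - 41 = -33242$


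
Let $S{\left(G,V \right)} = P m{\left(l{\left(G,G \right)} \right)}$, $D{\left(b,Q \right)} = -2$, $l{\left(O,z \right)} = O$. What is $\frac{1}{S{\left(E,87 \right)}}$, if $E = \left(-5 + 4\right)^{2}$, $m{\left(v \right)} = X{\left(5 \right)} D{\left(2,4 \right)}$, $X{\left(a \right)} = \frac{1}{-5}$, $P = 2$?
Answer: $\frac{5}{4} \approx 1.25$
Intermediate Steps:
$X{\left(a \right)} = - \frac{1}{5}$
$m{\left(v \right)} = \frac{2}{5}$ ($m{\left(v \right)} = \left(- \frac{1}{5}\right) \left(-2\right) = \frac{2}{5}$)
$E = 1$ ($E = \left(-1\right)^{2} = 1$)
$S{\left(G,V \right)} = \frac{4}{5}$ ($S{\left(G,V \right)} = 2 \cdot \frac{2}{5} = \frac{4}{5}$)
$\frac{1}{S{\left(E,87 \right)}} = \frac{1}{\frac{4}{5}} = \frac{5}{4}$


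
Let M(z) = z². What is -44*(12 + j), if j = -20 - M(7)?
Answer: 2508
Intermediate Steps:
j = -69 (j = -20 - 1*7² = -20 - 1*49 = -20 - 49 = -69)
-44*(12 + j) = -44*(12 - 69) = -44*(-57) = 2508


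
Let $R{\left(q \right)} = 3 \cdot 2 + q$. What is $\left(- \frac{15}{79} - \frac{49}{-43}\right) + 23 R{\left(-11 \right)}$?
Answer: $- \frac{387429}{3397} \approx -114.05$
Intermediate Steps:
$R{\left(q \right)} = 6 + q$
$\left(- \frac{15}{79} - \frac{49}{-43}\right) + 23 R{\left(-11 \right)} = \left(- \frac{15}{79} - \frac{49}{-43}\right) + 23 \left(6 - 11\right) = \left(\left(-15\right) \frac{1}{79} - - \frac{49}{43}\right) + 23 \left(-5\right) = \left(- \frac{15}{79} + \frac{49}{43}\right) - 115 = \frac{3226}{3397} - 115 = - \frac{387429}{3397}$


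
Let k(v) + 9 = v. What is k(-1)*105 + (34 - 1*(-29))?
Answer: -987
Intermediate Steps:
k(v) = -9 + v
k(-1)*105 + (34 - 1*(-29)) = (-9 - 1)*105 + (34 - 1*(-29)) = -10*105 + (34 + 29) = -1050 + 63 = -987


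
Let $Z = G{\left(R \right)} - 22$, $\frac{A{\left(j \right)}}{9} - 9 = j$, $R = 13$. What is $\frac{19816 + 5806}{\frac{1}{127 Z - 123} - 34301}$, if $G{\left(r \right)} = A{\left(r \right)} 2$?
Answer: $- \frac{606921125}{812504937} \approx -0.74697$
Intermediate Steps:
$A{\left(j \right)} = 81 + 9 j$
$G{\left(r \right)} = 162 + 18 r$ ($G{\left(r \right)} = \left(81 + 9 r\right) 2 = 162 + 18 r$)
$Z = 374$ ($Z = \left(162 + 18 \cdot 13\right) - 22 = \left(162 + 234\right) - 22 = 396 - 22 = 374$)
$\frac{19816 + 5806}{\frac{1}{127 Z - 123} - 34301} = \frac{19816 + 5806}{\frac{1}{127 \cdot 374 - 123} - 34301} = \frac{25622}{\frac{1}{47498 - 123} - 34301} = \frac{25622}{\frac{1}{47375} - 34301} = \frac{25622}{- \frac{1625009874}{47375}} = 25622 \left(- \frac{47375}{1625009874}\right) = - \frac{606921125}{812504937}$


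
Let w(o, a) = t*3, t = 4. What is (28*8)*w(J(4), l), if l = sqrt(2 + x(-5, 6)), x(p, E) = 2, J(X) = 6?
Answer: 2688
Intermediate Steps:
l = 2 (l = sqrt(2 + 2) = sqrt(4) = 2)
w(o, a) = 12 (w(o, a) = 4*3 = 12)
(28*8)*w(J(4), l) = (28*8)*12 = 224*12 = 2688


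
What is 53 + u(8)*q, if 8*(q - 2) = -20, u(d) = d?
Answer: 49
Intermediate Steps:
q = -½ (q = 2 + (⅛)*(-20) = 2 - 5/2 = -½ ≈ -0.50000)
53 + u(8)*q = 53 + 8*(-½) = 53 - 4 = 49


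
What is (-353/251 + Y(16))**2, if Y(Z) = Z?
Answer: 13417569/63001 ≈ 212.97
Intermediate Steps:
(-353/251 + Y(16))**2 = (-353/251 + 16)**2 = (3663/251)**2 = 13417569/63001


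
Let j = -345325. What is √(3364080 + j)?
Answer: √3018755 ≈ 1737.5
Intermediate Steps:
√(3364080 + j) = √(3364080 - 345325) = √3018755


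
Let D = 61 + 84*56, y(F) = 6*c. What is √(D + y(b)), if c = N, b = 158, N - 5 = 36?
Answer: √5011 ≈ 70.788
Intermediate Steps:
N = 41 (N = 5 + 36 = 41)
c = 41
y(F) = 246 (y(F) = 6*41 = 246)
D = 4765 (D = 61 + 4704 = 4765)
√(D + y(b)) = √(4765 + 246) = √5011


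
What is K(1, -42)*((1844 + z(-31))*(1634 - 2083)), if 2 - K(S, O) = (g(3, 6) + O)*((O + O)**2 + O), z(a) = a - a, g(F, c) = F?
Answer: -226485707888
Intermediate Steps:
z(a) = 0
K(S, O) = 2 - (3 + O)*(O + 4*O**2) (K(S, O) = 2 - (3 + O)*((O + O)**2 + O) = 2 - (3 + O)*((2*O)**2 + O) = 2 - (3 + O)*(4*O**2 + O) = 2 - (3 + O)*(O + 4*O**2))
K(1, -42)*((1844 + z(-31))*(1634 - 2083)) = (2 - 13*(-42)**2 - 4*(-42)**3 - 3*(-42))*((1844 + 0)*(1634 - 2083)) = (2 - 13*1764 - 4*(-74088) + 126)*(1844*(-449)) = (2 - 22932 + 296352 + 126)*(-827956) = 273548*(-827956) = -226485707888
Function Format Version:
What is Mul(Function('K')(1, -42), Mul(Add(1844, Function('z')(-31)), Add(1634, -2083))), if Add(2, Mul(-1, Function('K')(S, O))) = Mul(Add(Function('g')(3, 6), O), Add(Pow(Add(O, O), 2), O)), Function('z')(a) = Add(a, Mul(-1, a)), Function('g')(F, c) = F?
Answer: -226485707888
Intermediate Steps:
Function('z')(a) = 0
Function('K')(S, O) = Add(2, Mul(-1, Add(3, O), Add(O, Mul(4, Pow(O, 2))))) (Function('K')(S, O) = Add(2, Mul(-1, Mul(Add(3, O), Add(Pow(Add(O, O), 2), O)))) = Add(2, Mul(-1, Mul(Add(3, O), Add(Pow(Mul(2, O), 2), O)))) = Add(2, Mul(-1, Mul(Add(3, O), Add(Mul(4, Pow(O, 2)), O)))) = Add(2, Mul(-1, Mul(Add(3, O), Add(O, Mul(4, Pow(O, 2)))))) = Add(2, Mul(-1, Add(3, O), Add(O, Mul(4, Pow(O, 2))))))
Mul(Function('K')(1, -42), Mul(Add(1844, Function('z')(-31)), Add(1634, -2083))) = Mul(Add(2, Mul(-13, Pow(-42, 2)), Mul(-4, Pow(-42, 3)), Mul(-3, -42)), Mul(Add(1844, 0), Add(1634, -2083))) = Mul(Add(2, Mul(-13, 1764), Mul(-4, -74088), 126), Mul(1844, -449)) = Mul(Add(2, -22932, 296352, 126), -827956) = Mul(273548, -827956) = -226485707888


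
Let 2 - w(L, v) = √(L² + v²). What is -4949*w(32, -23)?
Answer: -9898 + 4949*√1553 ≈ 1.8513e+5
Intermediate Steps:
w(L, v) = 2 - √(L² + v²)
-4949*w(32, -23) = -4949*(2 - √(32² + (-23)²)) = -4949*(2 - √(1024 + 529)) = -4949*(2 - √1553) = -9898 + 4949*√1553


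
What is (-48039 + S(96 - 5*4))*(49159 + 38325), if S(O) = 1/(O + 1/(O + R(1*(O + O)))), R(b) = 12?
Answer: -28111477187972/6689 ≈ -4.2026e+9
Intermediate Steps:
S(O) = 1/(O + 1/(12 + O)) (S(O) = 1/(O + 1/(O + 12)) = 1/(O + 1/(12 + O)))
(-48039 + S(96 - 5*4))*(49159 + 38325) = (-48039 + (12 + (96 - 5*4))/(1 + (96 - 5*4)² + 12*(96 - 5*4)))*(49159 + 38325) = (-48039 + (12 + (96 - 1*20))/(1 + (96 - 1*20)² + 12*(96 - 1*20)))*87484 = (-48039 + (12 + (96 - 20))/(1 + (96 - 20)² + 12*(96 - 20)))*87484 = (-48039 + (12 + 76)/(1 + 76² + 12*76))*87484 = (-48039 + 88/(1 + 5776 + 912))*87484 = (-48039 + 88/6689)*87484 = -321332783/6689*87484 = -28111477187972/6689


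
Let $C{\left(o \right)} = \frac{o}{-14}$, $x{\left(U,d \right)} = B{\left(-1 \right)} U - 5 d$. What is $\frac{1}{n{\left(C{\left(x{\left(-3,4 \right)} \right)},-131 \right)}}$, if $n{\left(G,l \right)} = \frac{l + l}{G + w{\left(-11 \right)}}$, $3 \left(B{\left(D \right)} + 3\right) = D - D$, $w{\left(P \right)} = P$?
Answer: $\frac{143}{3668} \approx 0.038986$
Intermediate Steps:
$B{\left(D \right)} = -3$ ($B{\left(D \right)} = -3 + \frac{D - D}{3} = -3 + \frac{1}{3} \cdot 0 = -3 + 0 = -3$)
$x{\left(U,d \right)} = - 5 d - 3 U$ ($x{\left(U,d \right)} = - 3 U - 5 d = - 5 d - 3 U$)
$C{\left(o \right)} = - \frac{o}{14}$ ($C{\left(o \right)} = o \left(- \frac{1}{14}\right) = - \frac{o}{14}$)
$n{\left(G,l \right)} = \frac{2 l}{-11 + G}$ ($n{\left(G,l \right)} = \frac{l + l}{G - 11} = \frac{2 l}{-11 + G}$)
$\frac{1}{n{\left(C{\left(x{\left(-3,4 \right)} \right)},-131 \right)}} = \frac{1}{2 \left(-131\right) \frac{1}{-11 - \frac{\left(-5\right) 4 - -9}{14}}} = \frac{1}{2 \left(-131\right) \frac{1}{-11 - \frac{-20 + 9}{14}}} = \frac{1}{2 \left(-131\right) \frac{1}{-11 - - \frac{11}{14}}} = \frac{1}{2 \left(-131\right) \frac{1}{-11 + \frac{11}{14}}} = \frac{1}{2 \left(-131\right) \frac{1}{- \frac{143}{14}}} = \frac{1}{2 \left(-131\right) \left(- \frac{14}{143}\right)} = \frac{1}{\frac{3668}{143}} = \frac{143}{3668}$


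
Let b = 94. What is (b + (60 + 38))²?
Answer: 36864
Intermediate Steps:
(b + (60 + 38))² = (94 + (60 + 38))² = (94 + 98)² = 192² = 36864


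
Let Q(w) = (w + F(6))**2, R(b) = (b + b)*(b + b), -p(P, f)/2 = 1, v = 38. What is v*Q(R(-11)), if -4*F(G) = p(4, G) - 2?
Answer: 8938550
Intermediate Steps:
p(P, f) = -2 (p(P, f) = -2*1 = -2)
F(G) = 1 (F(G) = -(-2 - 2)/4 = -1/4*(-4) = 1)
R(b) = 4*b**2 (R(b) = (2*b)*(2*b) = 4*b**2)
Q(w) = (1 + w)**2 (Q(w) = (w + 1)**2 = (1 + w)**2)
v*Q(R(-11)) = 38*(1 + 4*(-11)**2)**2 = 38*(1 + 4*121)**2 = 38*(1 + 484)**2 = 38*485**2 = 38*235225 = 8938550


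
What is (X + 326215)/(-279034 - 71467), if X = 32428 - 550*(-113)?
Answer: -420793/350501 ≈ -1.2005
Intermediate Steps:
X = 94578 (X = 32428 - 1*(-62150) = 32428 + 62150 = 94578)
(X + 326215)/(-279034 - 71467) = (94578 + 326215)/(-279034 - 71467) = 420793/(-350501) = 420793*(-1/350501) = -420793/350501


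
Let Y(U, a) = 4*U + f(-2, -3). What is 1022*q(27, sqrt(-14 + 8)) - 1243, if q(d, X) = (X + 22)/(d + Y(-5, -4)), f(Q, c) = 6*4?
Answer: -16049/31 + 1022*I*sqrt(6)/31 ≈ -517.71 + 80.754*I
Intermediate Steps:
f(Q, c) = 24
Y(U, a) = 24 + 4*U (Y(U, a) = 4*U + 24 = 24 + 4*U)
q(d, X) = (22 + X)/(4 + d) (q(d, X) = (X + 22)/(d + (24 + 4*(-5))) = (22 + X)/(d + (24 - 20)) = (22 + X)/(d + 4) = (22 + X)/(4 + d))
1022*q(27, sqrt(-14 + 8)) - 1243 = 1022*((22 + sqrt(-14 + 8))/(4 + 27)) - 1243 = 1022*((22 + sqrt(-6))/31) - 1243 = 1022*((22 + I*sqrt(6))/31) - 1243 = 1022*(22/31 + I*sqrt(6)/31) - 1243 = (22484/31 + 1022*I*sqrt(6)/31) - 1243 = -16049/31 + 1022*I*sqrt(6)/31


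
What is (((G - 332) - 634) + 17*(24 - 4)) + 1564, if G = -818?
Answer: 120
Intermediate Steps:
(((G - 332) - 634) + 17*(24 - 4)) + 1564 = (((-818 - 332) - 634) + 17*(24 - 4)) + 1564 = ((-1150 - 634) + 17*20) + 1564 = (-1784 + 340) + 1564 = -1444 + 1564 = 120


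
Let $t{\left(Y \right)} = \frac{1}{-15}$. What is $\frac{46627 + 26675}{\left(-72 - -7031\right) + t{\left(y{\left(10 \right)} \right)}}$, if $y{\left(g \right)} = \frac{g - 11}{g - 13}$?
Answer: $\frac{549765}{52192} \approx 10.534$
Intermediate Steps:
$y{\left(g \right)} = \frac{-11 + g}{-13 + g}$
$t{\left(Y \right)} = - \frac{1}{15}$
$\frac{46627 + 26675}{\left(-72 - -7031\right) + t{\left(y{\left(10 \right)} \right)}} = \frac{46627 + 26675}{\left(-72 - -7031\right) - \frac{1}{15}} = \frac{73302}{\left(-72 + 7031\right) - \frac{1}{15}} = \frac{73302}{6959 - \frac{1}{15}} = \frac{73302}{\frac{104384}{15}} = 73302 \cdot \frac{15}{104384} = \frac{549765}{52192}$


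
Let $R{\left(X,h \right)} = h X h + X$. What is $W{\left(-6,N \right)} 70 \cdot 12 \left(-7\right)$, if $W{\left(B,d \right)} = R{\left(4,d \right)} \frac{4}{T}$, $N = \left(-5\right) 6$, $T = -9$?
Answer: $\frac{28255360}{3} \approx 9.4184 \cdot 10^{6}$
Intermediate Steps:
$N = -30$
$R{\left(X,h \right)} = X + X h^{2}$ ($R{\left(X,h \right)} = X h h + X = X h^{2} + X = X + X h^{2}$)
$W{\left(B,d \right)} = - \frac{16}{9} - \frac{16 d^{2}}{9}$ ($W{\left(B,d \right)} = 4 \left(1 + d^{2}\right) \frac{4}{-9} = \left(4 + 4 d^{2}\right) 4 \left(- \frac{1}{9}\right) = \left(4 + 4 d^{2}\right) \left(- \frac{4}{9}\right) = - \frac{16}{9} - \frac{16 d^{2}}{9}$)
$W{\left(-6,N \right)} 70 \cdot 12 \left(-7\right) = \left(- \frac{16}{9} - \frac{16 \left(-30\right)^{2}}{9}\right) 70 \cdot 12 \left(-7\right) = \left(- \frac{16}{9} - 1600\right) 70 \left(-84\right) = \left(- \frac{14416}{9}\right) 70 \left(-84\right) = \left(- \frac{1009120}{9}\right) \left(-84\right) = \frac{28255360}{3}$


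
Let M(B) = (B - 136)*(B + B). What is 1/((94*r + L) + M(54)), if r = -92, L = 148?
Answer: -1/17356 ≈ -5.7617e-5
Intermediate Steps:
M(B) = 2*B*(-136 + B) (M(B) = (-136 + B)*(2*B) = 2*B*(-136 + B))
1/((94*r + L) + M(54)) = 1/((94*(-92) + 148) + 2*54*(-136 + 54)) = 1/((-8648 + 148) + 2*54*(-82)) = 1/(-8500 - 8856) = 1/(-17356) = -1/17356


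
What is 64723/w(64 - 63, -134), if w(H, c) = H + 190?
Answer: 64723/191 ≈ 338.86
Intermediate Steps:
w(H, c) = 190 + H
64723/w(64 - 63, -134) = 64723/(190 + (64 - 63)) = 64723/(190 + 1) = 64723/191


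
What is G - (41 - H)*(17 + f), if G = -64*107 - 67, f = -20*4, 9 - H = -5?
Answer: -5214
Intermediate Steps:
H = 14 (H = 9 - 1*(-5) = 9 + 5 = 14)
f = -80
G = -6915 (G = -6848 - 67 = -6915)
G - (41 - H)*(17 + f) = -6915 - (41 - 1*14)*(17 - 80) = -6915 - (41 - 14)*(-63) = -6915 - 27*(-63) = -6915 - 1*(-1701) = -6915 + 1701 = -5214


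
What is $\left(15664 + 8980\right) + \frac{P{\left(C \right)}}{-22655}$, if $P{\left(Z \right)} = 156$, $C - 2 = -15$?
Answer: $\frac{558309664}{22655} \approx 24644.0$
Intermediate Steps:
$C = -13$ ($C = 2 - 15 = -13$)
$\left(15664 + 8980\right) + \frac{P{\left(C \right)}}{-22655} = \left(15664 + 8980\right) + \frac{156}{-22655} = 24644 + 156 \left(- \frac{1}{22655}\right) = 24644 - \frac{156}{22655} = \frac{558309664}{22655}$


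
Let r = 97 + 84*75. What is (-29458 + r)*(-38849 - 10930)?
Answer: 1147953519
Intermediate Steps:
r = 6397 (r = 97 + 6300 = 6397)
(-29458 + r)*(-38849 - 10930) = (-29458 + 6397)*(-38849 - 10930) = -23061*(-49779) = 1147953519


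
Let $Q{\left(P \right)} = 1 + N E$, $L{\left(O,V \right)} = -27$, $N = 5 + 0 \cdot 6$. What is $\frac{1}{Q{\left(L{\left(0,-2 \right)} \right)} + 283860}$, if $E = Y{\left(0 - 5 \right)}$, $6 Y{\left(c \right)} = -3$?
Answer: $\frac{2}{567717} \approx 3.5229 \cdot 10^{-6}$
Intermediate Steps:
$Y{\left(c \right)} = - \frac{1}{2}$ ($Y{\left(c \right)} = \frac{1}{6} \left(-3\right) = - \frac{1}{2}$)
$E = - \frac{1}{2} \approx -0.5$
$N = 5$ ($N = 5 + 0 = 5$)
$Q{\left(P \right)} = - \frac{3}{2}$ ($Q{\left(P \right)} = 1 + 5 \left(- \frac{1}{2}\right) = 1 - \frac{5}{2} = - \frac{3}{2}$)
$\frac{1}{Q{\left(L{\left(0,-2 \right)} \right)} + 283860} = \frac{1}{- \frac{3}{2} + 283860} = \frac{1}{\frac{567717}{2}} = \frac{2}{567717}$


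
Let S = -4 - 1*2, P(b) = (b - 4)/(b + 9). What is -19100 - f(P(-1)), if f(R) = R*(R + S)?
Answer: -1222665/64 ≈ -19104.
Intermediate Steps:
P(b) = (-4 + b)/(9 + b)
S = -6 (S = -4 - 2 = -6)
f(R) = R*(-6 + R) (f(R) = R*(R - 6) = R*(-6 + R))
-19100 - f(P(-1)) = -19100 - (-4 - 1)/(9 - 1)*(-6 + (-4 - 1)/(9 - 1)) = -19100 - -5/8*(-6 - 5/8) = -19100 - (⅛)*(-5)*(-6 + (⅛)*(-5)) = -19100 - (-5)*(-6 - 5/8)/8 = -19100 - (-5)*(-53)/(8*8) = -19100 - 1*265/64 = -19100 - 265/64 = -1222665/64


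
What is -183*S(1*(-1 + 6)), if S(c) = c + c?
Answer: -1830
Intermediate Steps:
S(c) = 2*c
-183*S(1*(-1 + 6)) = -366*1*(-1 + 6) = -366*1*5 = -366*5 = -183*10 = -1830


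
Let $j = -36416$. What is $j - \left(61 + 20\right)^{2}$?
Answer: $-42977$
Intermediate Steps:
$j - \left(61 + 20\right)^{2} = -36416 - \left(61 + 20\right)^{2} = -36416 - 81^{2} = -36416 - 6561 = -42977$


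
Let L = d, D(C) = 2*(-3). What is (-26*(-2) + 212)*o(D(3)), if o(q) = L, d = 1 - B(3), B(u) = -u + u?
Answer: 264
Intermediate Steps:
D(C) = -6
B(u) = 0
d = 1 (d = 1 - 1*0 = 1 + 0 = 1)
L = 1
o(q) = 1
(-26*(-2) + 212)*o(D(3)) = (-26*(-2) + 212)*1 = (52 + 212)*1 = 264*1 = 264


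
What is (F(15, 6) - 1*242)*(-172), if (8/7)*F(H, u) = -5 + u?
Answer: 82947/2 ≈ 41474.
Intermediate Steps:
F(H, u) = -35/8 + 7*u/8 (F(H, u) = 7*(-5 + u)/8 = -35/8 + 7*u/8)
(F(15, 6) - 1*242)*(-172) = ((-35/8 + (7/8)*6) - 1*242)*(-172) = ((-35/8 + 21/4) - 242)*(-172) = (7/8 - 242)*(-172) = -1929/8*(-172) = 82947/2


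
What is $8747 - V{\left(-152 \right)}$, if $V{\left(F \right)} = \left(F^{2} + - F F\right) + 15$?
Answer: $8732$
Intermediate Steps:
$V{\left(F \right)} = 15$ ($V{\left(F \right)} = \left(F^{2} - F^{2}\right) + 15 = 0 + 15 = 15$)
$8747 - V{\left(-152 \right)} = 8747 - 15 = 8732$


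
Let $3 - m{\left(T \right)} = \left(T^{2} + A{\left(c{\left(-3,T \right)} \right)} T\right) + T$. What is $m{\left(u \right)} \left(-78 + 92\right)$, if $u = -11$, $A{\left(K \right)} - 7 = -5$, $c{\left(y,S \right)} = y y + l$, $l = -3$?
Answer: $-1190$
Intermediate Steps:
$c{\left(y,S \right)} = -3 + y^{2}$ ($c{\left(y,S \right)} = y y - 3 = y^{2} - 3 = -3 + y^{2}$)
$A{\left(K \right)} = 2$ ($A{\left(K \right)} = 7 - 5 = 2$)
$m{\left(T \right)} = 3 - T^{2} - 3 T$ ($m{\left(T \right)} = 3 - \left(\left(T^{2} + 2 T\right) + T\right) = 3 - \left(T^{2} + 3 T\right) = 3 - T^{2} - 3 T$)
$m{\left(u \right)} \left(-78 + 92\right) = \left(3 - \left(-11\right)^{2} - -33\right) \left(-78 + 92\right) = \left(3 - 121 + 33\right) 14 = \left(-85\right) 14 = -1190$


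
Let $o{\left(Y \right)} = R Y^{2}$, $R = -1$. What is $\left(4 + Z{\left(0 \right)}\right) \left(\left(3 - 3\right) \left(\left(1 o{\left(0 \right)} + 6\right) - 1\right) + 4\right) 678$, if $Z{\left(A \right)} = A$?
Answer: $10848$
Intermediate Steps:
$o{\left(Y \right)} = - Y^{2}$
$\left(4 + Z{\left(0 \right)}\right) \left(\left(3 - 3\right) \left(\left(1 o{\left(0 \right)} + 6\right) - 1\right) + 4\right) 678 = \left(4 + 0\right) \left(\left(3 - 3\right) \left(\left(1 \left(- 0^{2}\right) + 6\right) - 1\right) + 4\right) 678 = 4 \left(0 \left(\left(1 \left(\left(-1\right) 0\right) + 6\right) - 1\right) + 4\right) 678 = 4 \left(0 \left(\left(1 \cdot 0 + 6\right) - 1\right) + 4\right) 678 = 4 \left(0 \left(\left(0 + 6\right) - 1\right) + 4\right) 678 = 4 \left(0 \left(6 - 1\right) + 4\right) 678 = 4 \left(0 \cdot 5 + 4\right) 678 = 4 \left(0 + 4\right) 678 = 4 \cdot 4 \cdot 678 = 16 \cdot 678 = 10848$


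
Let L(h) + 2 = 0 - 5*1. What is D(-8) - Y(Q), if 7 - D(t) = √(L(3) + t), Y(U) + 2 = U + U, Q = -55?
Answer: 119 - I*√15 ≈ 119.0 - 3.873*I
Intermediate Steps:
Y(U) = -2 + 2*U (Y(U) = -2 + (U + U) = -2 + 2*U)
L(h) = -7 (L(h) = -2 + (0 - 5*1) = -2 + (0 - 5) = -2 - 5 = -7)
D(t) = 7 - √(-7 + t)
D(-8) - Y(Q) = (7 - √(-7 - 8)) - (-2 + 2*(-55)) = (7 - √(-15)) - (-2 - 110) = (7 - I*√15) - 1*(-112) = (7 - I*√15) + 112 = 119 - I*√15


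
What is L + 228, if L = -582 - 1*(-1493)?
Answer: 1139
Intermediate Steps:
L = 911 (L = -582 + 1493 = 911)
L + 228 = 911 + 228 = 1139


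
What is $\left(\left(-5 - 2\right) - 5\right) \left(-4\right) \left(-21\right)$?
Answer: $-1008$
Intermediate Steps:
$\left(\left(-5 - 2\right) - 5\right) \left(-4\right) \left(-21\right) = \left(-7 - 5\right) \left(-4\right) \left(-21\right) = \left(-12\right) \left(-4\right) \left(-21\right) = 48 \left(-21\right) = -1008$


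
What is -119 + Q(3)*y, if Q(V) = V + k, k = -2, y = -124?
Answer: -243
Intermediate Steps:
Q(V) = -2 + V (Q(V) = V - 2 = -2 + V)
-119 + Q(3)*y = -119 + (-2 + 3)*(-124) = -119 + 1*(-124) = -119 - 124 = -243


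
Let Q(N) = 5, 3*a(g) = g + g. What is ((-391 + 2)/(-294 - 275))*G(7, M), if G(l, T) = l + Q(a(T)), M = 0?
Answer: 4668/569 ≈ 8.2039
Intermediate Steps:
a(g) = 2*g/3 (a(g) = (g + g)/3 = (2*g)/3 = 2*g/3)
G(l, T) = 5 + l (G(l, T) = l + 5 = 5 + l)
((-391 + 2)/(-294 - 275))*G(7, M) = ((-391 + 2)/(-294 - 275))*(5 + 7) = -389/(-569)*12 = -389*(-1/569)*12 = (389/569)*12 = 4668/569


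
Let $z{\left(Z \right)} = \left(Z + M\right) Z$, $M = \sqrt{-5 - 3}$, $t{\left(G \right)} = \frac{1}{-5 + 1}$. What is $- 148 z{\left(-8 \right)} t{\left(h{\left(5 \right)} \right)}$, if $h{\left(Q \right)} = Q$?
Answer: $2368 - 592 i \sqrt{2} \approx 2368.0 - 837.21 i$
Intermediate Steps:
$t{\left(G \right)} = - \frac{1}{4}$ ($t{\left(G \right)} = \frac{1}{-4} = - \frac{1}{4}$)
$M = 2 i \sqrt{2}$ ($M = \sqrt{-8} = 2 i \sqrt{2} \approx 2.8284 i$)
$z{\left(Z \right)} = Z \left(Z + 2 i \sqrt{2}\right)$ ($z{\left(Z \right)} = \left(Z + 2 i \sqrt{2}\right) Z = Z \left(Z + 2 i \sqrt{2}\right)$)
$- 148 z{\left(-8 \right)} t{\left(h{\left(5 \right)} \right)} = - 148 \left(- 8 \left(-8 + 2 i \sqrt{2}\right)\right) \left(- \frac{1}{4}\right) = - 148 \left(64 - 16 i \sqrt{2}\right) \left(- \frac{1}{4}\right) = \left(-9472 + 2368 i \sqrt{2}\right) \left(- \frac{1}{4}\right) = 2368 - 592 i \sqrt{2}$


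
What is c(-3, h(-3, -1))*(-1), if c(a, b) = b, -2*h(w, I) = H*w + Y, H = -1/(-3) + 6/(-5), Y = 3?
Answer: 14/5 ≈ 2.8000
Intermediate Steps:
H = -13/15 (H = -1*(-⅓) + 6*(-⅕) = ⅓ - 6/5 = -13/15 ≈ -0.86667)
h(w, I) = -3/2 + 13*w/30 (h(w, I) = -(-13*w/15 + 3)/2 = -(3 - 13*w/15)/2 = -3/2 + 13*w/30)
c(-3, h(-3, -1))*(-1) = (-3/2 + (13/30)*(-3))*(-1) = (-3/2 - 13/10)*(-1) = -14/5*(-1) = 14/5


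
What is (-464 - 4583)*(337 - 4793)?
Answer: 22489432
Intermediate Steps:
(-464 - 4583)*(337 - 4793) = -5047*(-4456) = 22489432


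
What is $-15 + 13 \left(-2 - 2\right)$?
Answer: $-67$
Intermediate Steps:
$-15 + 13 \left(-2 - 2\right) = -15 + 13 \left(-4\right) = -15 - 52 = -67$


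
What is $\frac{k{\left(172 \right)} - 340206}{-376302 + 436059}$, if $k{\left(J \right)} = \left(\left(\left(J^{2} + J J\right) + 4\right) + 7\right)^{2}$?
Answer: $\frac{3501813835}{59757} \approx 58601.0$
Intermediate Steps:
$k{\left(J \right)} = \left(11 + 2 J^{2}\right)^{2}$ ($k{\left(J \right)} = \left(\left(\left(J^{2} + J^{2}\right) + 4\right) + 7\right)^{2} = \left(\left(2 J^{2} + 4\right) + 7\right)^{2} = \left(\left(4 + 2 J^{2}\right) + 7\right)^{2} = \left(11 + 2 J^{2}\right)^{2}$)
$\frac{k{\left(172 \right)} - 340206}{-376302 + 436059} = \frac{\left(11 + 2 \cdot 172^{2}\right)^{2} - 340206}{-376302 + 436059} = \frac{\left(11 + 2 \cdot 29584\right)^{2} - 340206}{59757} = \left(\left(11 + 59168\right)^{2} - 340206\right) \frac{1}{59757} = \left(59179^{2} - 340206\right) \frac{1}{59757} = \left(3502154041 - 340206\right) \frac{1}{59757} = 3501813835 \cdot \frac{1}{59757} = \frac{3501813835}{59757}$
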